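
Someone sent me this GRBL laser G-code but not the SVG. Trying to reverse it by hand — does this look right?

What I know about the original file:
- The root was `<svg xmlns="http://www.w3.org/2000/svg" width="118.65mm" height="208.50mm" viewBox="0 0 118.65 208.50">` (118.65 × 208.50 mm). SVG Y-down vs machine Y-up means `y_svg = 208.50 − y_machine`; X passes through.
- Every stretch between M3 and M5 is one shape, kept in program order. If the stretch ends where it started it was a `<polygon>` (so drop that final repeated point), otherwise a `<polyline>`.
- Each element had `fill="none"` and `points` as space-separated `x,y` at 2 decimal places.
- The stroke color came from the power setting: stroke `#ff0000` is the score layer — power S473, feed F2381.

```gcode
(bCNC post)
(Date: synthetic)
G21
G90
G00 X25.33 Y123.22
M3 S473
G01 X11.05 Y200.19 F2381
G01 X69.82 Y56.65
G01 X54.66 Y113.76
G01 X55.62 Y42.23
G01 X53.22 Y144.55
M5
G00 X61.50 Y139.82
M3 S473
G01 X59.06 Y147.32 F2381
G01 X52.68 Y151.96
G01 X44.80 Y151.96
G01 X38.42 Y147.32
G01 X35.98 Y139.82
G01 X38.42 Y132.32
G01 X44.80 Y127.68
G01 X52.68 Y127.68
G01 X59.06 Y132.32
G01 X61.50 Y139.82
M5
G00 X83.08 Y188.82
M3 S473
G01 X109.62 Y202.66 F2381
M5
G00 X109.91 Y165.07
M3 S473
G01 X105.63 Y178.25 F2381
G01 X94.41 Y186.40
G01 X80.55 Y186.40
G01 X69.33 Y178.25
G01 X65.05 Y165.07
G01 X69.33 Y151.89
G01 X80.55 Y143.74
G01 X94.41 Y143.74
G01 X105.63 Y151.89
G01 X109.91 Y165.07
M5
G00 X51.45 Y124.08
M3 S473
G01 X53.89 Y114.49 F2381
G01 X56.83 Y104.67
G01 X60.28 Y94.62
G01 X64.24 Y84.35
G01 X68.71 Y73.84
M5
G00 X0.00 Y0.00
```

Each laser-on run becomes one SVG element. Flip Y back into SVG space with y_svg = 208.50 − y_machine. Every run uses S473, so all elements get stroke `#ff0000` (score).

Run 1: The run is open, so emit a `<polyline>` with points (Y-flipped): 25.33,85.28 11.05,8.31 69.82,151.85 54.66,94.74 55.62,166.27 53.22,63.95.

Run 2: The run returns to its start, so emit a `<polygon>` with points (Y-flipped): 61.50,68.68 59.06,61.18 52.68,56.54 44.80,56.54 38.42,61.18 35.98,68.68 38.42,76.18 44.80,80.82 52.68,80.82 59.06,76.18.

Run 3: The run is open, so emit a `<polyline>` with points (Y-flipped): 83.08,19.68 109.62,5.84.

Run 4: The run returns to its start, so emit a `<polygon>` with points (Y-flipped): 109.91,43.43 105.63,30.25 94.41,22.10 80.55,22.10 69.33,30.25 65.05,43.43 69.33,56.61 80.55,64.76 94.41,64.76 105.63,56.61.

Run 5: The run is open, so emit a `<polyline>` with points (Y-flipped): 51.45,84.42 53.89,94.01 56.83,103.83 60.28,113.88 64.24,124.15 68.71,134.66.

<svg xmlns="http://www.w3.org/2000/svg" width="118.65mm" height="208.50mm" viewBox="0 0 118.65 208.50">
  <polyline points="25.33,85.28 11.05,8.31 69.82,151.85 54.66,94.74 55.62,166.27 53.22,63.95" fill="none" stroke="#ff0000"/>
  <polygon points="61.50,68.68 59.06,61.18 52.68,56.54 44.80,56.54 38.42,61.18 35.98,68.68 38.42,76.18 44.80,80.82 52.68,80.82 59.06,76.18" fill="none" stroke="#ff0000"/>
  <polyline points="83.08,19.68 109.62,5.84" fill="none" stroke="#ff0000"/>
  <polygon points="109.91,43.43 105.63,30.25 94.41,22.10 80.55,22.10 69.33,30.25 65.05,43.43 69.33,56.61 80.55,64.76 94.41,64.76 105.63,56.61" fill="none" stroke="#ff0000"/>
  <polyline points="51.45,84.42 53.89,94.01 56.83,103.83 60.28,113.88 64.24,124.15 68.71,134.66" fill="none" stroke="#ff0000"/>
</svg>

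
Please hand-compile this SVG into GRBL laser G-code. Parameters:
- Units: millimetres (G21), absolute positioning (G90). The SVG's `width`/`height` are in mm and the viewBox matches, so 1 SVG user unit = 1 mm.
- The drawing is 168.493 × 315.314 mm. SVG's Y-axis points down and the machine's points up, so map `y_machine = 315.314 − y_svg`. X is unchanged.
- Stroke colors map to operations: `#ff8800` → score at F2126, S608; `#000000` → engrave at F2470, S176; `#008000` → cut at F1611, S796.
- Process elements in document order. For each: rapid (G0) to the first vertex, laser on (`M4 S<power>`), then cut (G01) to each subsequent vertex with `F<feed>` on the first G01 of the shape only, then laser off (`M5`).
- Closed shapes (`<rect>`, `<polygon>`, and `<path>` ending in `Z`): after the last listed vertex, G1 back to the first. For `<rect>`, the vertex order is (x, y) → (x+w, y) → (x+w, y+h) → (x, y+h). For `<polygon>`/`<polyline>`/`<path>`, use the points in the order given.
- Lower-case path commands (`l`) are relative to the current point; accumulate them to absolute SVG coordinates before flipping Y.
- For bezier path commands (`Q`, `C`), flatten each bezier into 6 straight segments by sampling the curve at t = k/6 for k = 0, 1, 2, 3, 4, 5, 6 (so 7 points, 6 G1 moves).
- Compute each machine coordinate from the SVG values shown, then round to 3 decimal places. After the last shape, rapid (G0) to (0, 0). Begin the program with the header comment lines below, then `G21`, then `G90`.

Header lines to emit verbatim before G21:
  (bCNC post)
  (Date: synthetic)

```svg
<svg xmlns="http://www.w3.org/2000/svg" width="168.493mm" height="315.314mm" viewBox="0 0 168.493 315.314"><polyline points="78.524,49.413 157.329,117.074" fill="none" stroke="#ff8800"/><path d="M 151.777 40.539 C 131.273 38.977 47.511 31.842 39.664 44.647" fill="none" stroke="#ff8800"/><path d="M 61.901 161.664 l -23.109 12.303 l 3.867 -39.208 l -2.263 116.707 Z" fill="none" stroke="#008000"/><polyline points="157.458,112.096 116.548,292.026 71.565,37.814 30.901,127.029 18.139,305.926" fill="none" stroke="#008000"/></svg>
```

Since the viewBox matches the mm dimensions, user units are millimetres directly. The only transform is the Y-flip y_m = 315.314 − y_svg.

Shape 1 is a line segment drawn with `<polyline>`. Its stroke #ff8800 means score at S608, F2126. After flipping Y the toolpath is (78.524,265.901) → (157.329,198.240).

Shape 2 is a cubic bezier drawn with `<path>`. Its stroke #ff8800 means score at S608, F2126. After flipping Y the toolpath is (151.777,274.775) → (136.898,275.902) → (115.342,277.250) → (90.974,278.109) → (67.661,277.770) → (49.269,275.526) → (39.664,270.667).

Shape 3 is a closed polygon drawn with `<path>`. Its stroke #008000 means cut at S796, F1611. After flipping Y the toolpath is (61.901,153.650) → (38.792,141.347) → (42.659,180.555) → (40.396,63.848) → (61.901,153.650), returning to the start.

Shape 4 is a open polyline drawn with `<polyline>`. Its stroke #008000 means cut at S796, F1611. After flipping Y the toolpath is (157.458,203.218) → (116.548,23.288) → (71.565,277.500) → (30.901,188.285) → (18.139,9.388).

(bCNC post)
(Date: synthetic)
G21
G90
G0 X78.524 Y265.901
M4 S608
G01 X157.329 Y198.240 F2126
M5
G0 X151.777 Y274.775
M4 S608
G01 X136.898 Y275.902 F2126
G01 X115.342 Y277.250
G01 X90.974 Y278.109
G01 X67.661 Y277.770
G01 X49.269 Y275.526
G01 X39.664 Y270.667
M5
G0 X61.901 Y153.650
M4 S796
G01 X38.792 Y141.347 F1611
G01 X42.659 Y180.555
G01 X40.396 Y63.848
G01 X61.901 Y153.650
M5
G0 X157.458 Y203.218
M4 S796
G01 X116.548 Y23.288 F1611
G01 X71.565 Y277.500
G01 X30.901 Y188.285
G01 X18.139 Y9.388
M5
G0 X0.000 Y0.000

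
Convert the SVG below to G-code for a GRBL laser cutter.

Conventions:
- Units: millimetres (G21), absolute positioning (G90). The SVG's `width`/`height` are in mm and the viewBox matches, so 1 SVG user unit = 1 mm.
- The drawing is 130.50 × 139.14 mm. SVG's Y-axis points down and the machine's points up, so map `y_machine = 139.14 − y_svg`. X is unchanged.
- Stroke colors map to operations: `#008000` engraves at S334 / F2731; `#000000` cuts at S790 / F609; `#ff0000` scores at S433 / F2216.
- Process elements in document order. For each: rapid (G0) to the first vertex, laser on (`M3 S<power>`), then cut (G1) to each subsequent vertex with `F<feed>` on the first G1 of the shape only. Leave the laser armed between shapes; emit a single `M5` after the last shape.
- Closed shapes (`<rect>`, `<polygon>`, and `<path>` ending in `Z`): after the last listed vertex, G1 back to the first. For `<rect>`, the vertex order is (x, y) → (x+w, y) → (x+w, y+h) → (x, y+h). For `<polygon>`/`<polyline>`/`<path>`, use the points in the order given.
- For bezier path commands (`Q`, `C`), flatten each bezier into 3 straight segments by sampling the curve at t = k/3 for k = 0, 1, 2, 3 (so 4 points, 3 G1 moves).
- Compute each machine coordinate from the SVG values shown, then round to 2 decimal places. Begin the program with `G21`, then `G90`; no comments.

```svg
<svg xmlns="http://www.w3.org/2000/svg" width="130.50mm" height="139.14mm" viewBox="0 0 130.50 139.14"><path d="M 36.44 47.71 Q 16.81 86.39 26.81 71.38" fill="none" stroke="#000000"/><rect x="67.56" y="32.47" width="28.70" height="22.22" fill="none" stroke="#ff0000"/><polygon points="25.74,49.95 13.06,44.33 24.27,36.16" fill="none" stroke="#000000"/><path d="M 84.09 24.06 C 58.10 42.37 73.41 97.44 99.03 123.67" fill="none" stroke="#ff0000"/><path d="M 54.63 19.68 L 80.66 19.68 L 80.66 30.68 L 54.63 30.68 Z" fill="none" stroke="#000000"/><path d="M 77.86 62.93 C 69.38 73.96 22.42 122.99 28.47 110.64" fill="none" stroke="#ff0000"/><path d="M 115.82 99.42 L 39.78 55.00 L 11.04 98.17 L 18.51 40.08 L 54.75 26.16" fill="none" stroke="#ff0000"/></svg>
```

1 u = 1 mm; y_m = 139.14 − y.

[1] `<path>` quadratic bezier, #000000→cut S790 F609: (36.44,91.43) → (26.65,71.61) → (23.44,63.72) → (26.81,67.76)

[2] `<rect>` rectangle, #ff0000→score S433 F2216: (67.56,106.67) → (96.26,106.67) → (96.26,84.45) → (67.56,84.45) → (67.56,106.67) (closed)

[3] `<polygon>` regular polygon, #000000→cut S790 F609: (25.74,89.19) → (13.06,94.81) → (24.27,102.98) → (25.74,89.19) (closed)

[4] `<path>` cubic bezier, #ff0000→score S433 F2216: (84.09,115.08) → (70.72,86.95) → (77.99,48.88) → (99.03,15.47)

[5] `<path>` rectangle, #000000→cut S790 F609: (54.63,119.46) → (80.66,119.46) → (80.66,108.46) → (54.63,108.46) → (54.63,119.46) (closed)

[6] `<path>` cubic bezier, #ff0000→score S433 F2216: (77.86,76.21) → (59.94,56.19) → (36.70,32.93) → (28.47,28.50)

[7] `<path>` open polyline, #ff0000→score S433 F2216: (115.82,39.72) → (39.78,84.14) → (11.04,40.97) → (18.51,99.06) → (54.75,112.98)

G21
G90
G0 X36.44 Y91.43
M3 S790
G1 X26.65 Y71.61 F609
G1 X23.44 Y63.72
G1 X26.81 Y67.76
G0 X67.56 Y106.67
M3 S433
G1 X96.26 Y106.67 F2216
G1 X96.26 Y84.45
G1 X67.56 Y84.45
G1 X67.56 Y106.67
G0 X25.74 Y89.19
M3 S790
G1 X13.06 Y94.81 F609
G1 X24.27 Y102.98
G1 X25.74 Y89.19
G0 X84.09 Y115.08
M3 S433
G1 X70.72 Y86.95 F2216
G1 X77.99 Y48.88
G1 X99.03 Y15.47
G0 X54.63 Y119.46
M3 S790
G1 X80.66 Y119.46 F609
G1 X80.66 Y108.46
G1 X54.63 Y108.46
G1 X54.63 Y119.46
G0 X77.86 Y76.21
M3 S433
G1 X59.94 Y56.19 F2216
G1 X36.70 Y32.93
G1 X28.47 Y28.50
G0 X115.82 Y39.72
M3 S433
G1 X39.78 Y84.14 F2216
G1 X11.04 Y40.97
G1 X18.51 Y99.06
G1 X54.75 Y112.98
M5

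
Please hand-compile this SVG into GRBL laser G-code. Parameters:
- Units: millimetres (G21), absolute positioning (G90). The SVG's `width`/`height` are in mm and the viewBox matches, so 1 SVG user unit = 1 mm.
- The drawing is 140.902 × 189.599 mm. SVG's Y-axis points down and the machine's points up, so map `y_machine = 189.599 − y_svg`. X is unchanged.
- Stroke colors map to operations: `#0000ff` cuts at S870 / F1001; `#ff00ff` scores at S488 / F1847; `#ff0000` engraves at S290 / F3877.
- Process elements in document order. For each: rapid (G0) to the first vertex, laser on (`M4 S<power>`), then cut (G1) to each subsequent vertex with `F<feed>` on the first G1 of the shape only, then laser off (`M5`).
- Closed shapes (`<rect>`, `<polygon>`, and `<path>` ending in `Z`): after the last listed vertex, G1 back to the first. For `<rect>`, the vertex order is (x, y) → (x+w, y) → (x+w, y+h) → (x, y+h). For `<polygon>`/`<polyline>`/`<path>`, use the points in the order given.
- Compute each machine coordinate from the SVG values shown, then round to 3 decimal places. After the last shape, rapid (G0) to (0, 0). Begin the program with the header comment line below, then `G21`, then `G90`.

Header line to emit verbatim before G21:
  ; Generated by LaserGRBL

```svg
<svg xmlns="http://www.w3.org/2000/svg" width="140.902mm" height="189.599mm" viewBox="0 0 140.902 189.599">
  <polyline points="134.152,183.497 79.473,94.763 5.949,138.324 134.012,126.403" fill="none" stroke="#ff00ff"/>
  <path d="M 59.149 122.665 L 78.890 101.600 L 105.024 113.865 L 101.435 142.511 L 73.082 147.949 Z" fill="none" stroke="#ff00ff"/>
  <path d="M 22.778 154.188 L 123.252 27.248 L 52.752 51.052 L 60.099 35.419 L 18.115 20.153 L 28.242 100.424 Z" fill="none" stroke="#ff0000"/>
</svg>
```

viewBox `0 0 140.902 189.599` with mm width/height → 1 unit = 1 mm. Flip: y_m = 189.599 − y_svg.

**Shape 1** — `<polyline>` open polyline, stroke `#ff00ff` → score (S488, F1847). Machine vertices: (134.152,6.102) → (79.473,94.836) → (5.949,51.275) → (134.012,63.196). Open path.

**Shape 2** — `<path>` regular polygon, stroke `#ff00ff` → score (S488, F1847). Machine vertices: (59.149,66.934) → (78.890,87.999) → (105.024,75.734) → (101.435,47.088) → (73.082,41.650) → (59.149,66.934). Closed: final G1 returns to the first vertex.

**Shape 3** — `<path>` closed polygon, stroke `#ff0000` → engrave (S290, F3877). Machine vertices: (22.778,35.411) → (123.252,162.351) → (52.752,138.547) → (60.099,154.180) → (18.115,169.446) → (28.242,89.175) → (22.778,35.411). Closed: final G1 returns to the first vertex.

; Generated by LaserGRBL
G21
G90
G0 X134.152 Y6.102
M4 S488
G1 X79.473 Y94.836 F1847
G1 X5.949 Y51.275
G1 X134.012 Y63.196
M5
G0 X59.149 Y66.934
M4 S488
G1 X78.890 Y87.999 F1847
G1 X105.024 Y75.734
G1 X101.435 Y47.088
G1 X73.082 Y41.650
G1 X59.149 Y66.934
M5
G0 X22.778 Y35.411
M4 S290
G1 X123.252 Y162.351 F3877
G1 X52.752 Y138.547
G1 X60.099 Y154.180
G1 X18.115 Y169.446
G1 X28.242 Y89.175
G1 X22.778 Y35.411
M5
G0 X0.000 Y0.000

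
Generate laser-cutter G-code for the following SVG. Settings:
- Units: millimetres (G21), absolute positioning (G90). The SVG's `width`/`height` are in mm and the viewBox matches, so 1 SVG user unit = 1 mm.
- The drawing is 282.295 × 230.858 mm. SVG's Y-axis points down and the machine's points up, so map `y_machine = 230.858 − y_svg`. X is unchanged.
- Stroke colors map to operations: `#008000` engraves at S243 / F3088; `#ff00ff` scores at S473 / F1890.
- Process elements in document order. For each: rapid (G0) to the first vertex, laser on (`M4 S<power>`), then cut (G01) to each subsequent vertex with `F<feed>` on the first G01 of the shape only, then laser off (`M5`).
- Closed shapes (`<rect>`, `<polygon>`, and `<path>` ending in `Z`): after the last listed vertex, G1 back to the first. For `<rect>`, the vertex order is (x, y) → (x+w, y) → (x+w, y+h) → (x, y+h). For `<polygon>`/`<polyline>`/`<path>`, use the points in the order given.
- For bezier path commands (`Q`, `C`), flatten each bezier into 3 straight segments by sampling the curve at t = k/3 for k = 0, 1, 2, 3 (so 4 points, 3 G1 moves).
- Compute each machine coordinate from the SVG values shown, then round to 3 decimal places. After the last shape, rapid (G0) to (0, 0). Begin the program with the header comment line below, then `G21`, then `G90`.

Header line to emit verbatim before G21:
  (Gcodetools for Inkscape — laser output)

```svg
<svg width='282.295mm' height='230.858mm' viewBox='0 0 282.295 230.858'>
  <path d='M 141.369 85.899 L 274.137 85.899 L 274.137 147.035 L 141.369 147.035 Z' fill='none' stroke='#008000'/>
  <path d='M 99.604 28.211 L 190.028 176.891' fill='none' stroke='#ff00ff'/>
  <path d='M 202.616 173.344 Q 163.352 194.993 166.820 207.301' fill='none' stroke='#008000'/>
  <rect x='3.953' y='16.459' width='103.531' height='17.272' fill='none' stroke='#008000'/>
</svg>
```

(Gcodetools for Inkscape — laser output)
G21
G90
G0 X141.369 Y144.959
M4 S243
G01 X274.137 Y144.959 F3088
G01 X274.137 Y83.823
G01 X141.369 Y83.823
G01 X141.369 Y144.959
M5
G0 X99.604 Y202.647
M4 S473
G01 X190.028 Y53.967 F1890
M5
G0 X202.616 Y57.514
M4 S243
G01 X181.188 Y44.119 F3088
G01 X169.256 Y32.800
G01 X166.820 Y23.557
M5
G0 X3.953 Y214.399
M4 S243
G01 X107.484 Y214.399 F3088
G01 X107.484 Y197.127
G01 X3.953 Y197.127
G01 X3.953 Y214.399
M5
G0 X0.000 Y0.000

1 u = 1 mm; y_m = 230.858 − y.

[1] `<path>` rectangle, #008000→engrave S243 F3088: (141.369,144.959) → (274.137,144.959) → (274.137,83.823) → (141.369,83.823) → (141.369,144.959) (closed)

[2] `<path>` line segment, #ff00ff→score S473 F1890: (99.604,202.647) → (190.028,53.967)

[3] `<path>` quadratic bezier, #008000→engrave S243 F3088: (202.616,57.514) → (181.188,44.119) → (169.256,32.800) → (166.820,23.557)

[4] `<rect>` rectangle, #008000→engrave S243 F3088: (3.953,214.399) → (107.484,214.399) → (107.484,197.127) → (3.953,197.127) → (3.953,214.399) (closed)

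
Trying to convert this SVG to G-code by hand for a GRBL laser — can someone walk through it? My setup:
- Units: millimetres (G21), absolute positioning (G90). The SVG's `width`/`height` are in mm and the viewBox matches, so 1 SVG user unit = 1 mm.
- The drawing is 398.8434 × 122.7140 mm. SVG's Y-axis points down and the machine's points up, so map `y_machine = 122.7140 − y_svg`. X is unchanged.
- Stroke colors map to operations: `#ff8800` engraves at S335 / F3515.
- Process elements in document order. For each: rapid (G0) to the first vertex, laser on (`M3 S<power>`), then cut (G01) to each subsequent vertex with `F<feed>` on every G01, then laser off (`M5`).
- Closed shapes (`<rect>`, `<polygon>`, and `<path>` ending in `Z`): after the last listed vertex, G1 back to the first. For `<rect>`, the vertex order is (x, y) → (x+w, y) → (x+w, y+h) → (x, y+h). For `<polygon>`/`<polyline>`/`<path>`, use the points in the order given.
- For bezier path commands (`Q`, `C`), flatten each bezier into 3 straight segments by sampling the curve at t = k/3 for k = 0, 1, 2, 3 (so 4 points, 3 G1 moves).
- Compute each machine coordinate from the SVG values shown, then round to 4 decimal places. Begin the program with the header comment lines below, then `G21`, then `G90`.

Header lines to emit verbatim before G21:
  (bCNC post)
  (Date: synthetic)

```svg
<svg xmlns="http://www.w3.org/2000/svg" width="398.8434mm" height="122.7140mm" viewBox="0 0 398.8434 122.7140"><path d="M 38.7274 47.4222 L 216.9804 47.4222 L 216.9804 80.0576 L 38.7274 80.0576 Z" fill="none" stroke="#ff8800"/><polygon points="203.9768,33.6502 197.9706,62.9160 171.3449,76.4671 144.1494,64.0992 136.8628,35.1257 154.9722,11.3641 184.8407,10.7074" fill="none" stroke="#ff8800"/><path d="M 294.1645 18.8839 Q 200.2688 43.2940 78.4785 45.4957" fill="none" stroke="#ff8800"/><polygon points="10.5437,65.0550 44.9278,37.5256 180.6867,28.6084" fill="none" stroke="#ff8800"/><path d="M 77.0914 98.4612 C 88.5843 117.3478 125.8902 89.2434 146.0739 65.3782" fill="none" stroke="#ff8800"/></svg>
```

viewBox `0 0 398.8434 122.7140` with mm width/height → 1 unit = 1 mm. Flip: y_m = 122.7140 − y_svg.

**Shape 1** — `<path>` rectangle, stroke `#ff8800` → engrave (S335, F3515). Machine vertices: (38.7274,75.2918) → (216.9804,75.2918) → (216.9804,42.6564) → (38.7274,42.6564) → (38.7274,75.2918). Closed: final G1 returns to the first vertex.

**Shape 2** — `<polygon>` regular polygon, stroke `#ff8800` → engrave (S335, F3515). Machine vertices: (203.9768,89.0638) → (197.9706,59.7980) → (171.3449,46.2469) → (144.1494,58.6148) → (136.8628,87.5883) → (154.9722,111.3499) → (184.8407,112.0066) → (203.9768,89.0638). Closed: final G1 returns to the first vertex.

**Shape 3** — `<path>` quadratic bezier, stroke `#ff8800` → engrave (S335, F3515). Control points (SVG): P0=(294.1645,18.8839), P1=(200.2688,43.2940), P2=(78.4785,45.4957); sampled at t=k/3. Machine vertices: (294.1645,103.8301) → (228.4680,90.0243) → (156.5726,81.1537) → (78.4785,77.2183). Open path.

**Shape 4** — `<polygon>` closed polygon, stroke `#ff8800` → engrave (S335, F3515). Machine vertices: (10.5437,57.6590) → (44.9278,85.1884) → (180.6867,94.1056) → (10.5437,57.6590). Closed: final G1 returns to the first vertex.

**Shape 5** — `<path>` cubic bezier, stroke `#ff8800` → engrave (S335, F3515). Control points (SVG): P0=(77.0914,98.4612), P1=(88.5843,117.3478), P2=(125.8902,89.2434), P3=(146.0739,65.3782); sampled at t=k/3. Machine vertices: (77.0914,24.2528) → (95.5984,19.1325) → (121.7730,33.9549) → (146.0739,57.3358). Open path.

(bCNC post)
(Date: synthetic)
G21
G90
G0 X38.7274 Y75.2918
M3 S335
G01 X216.9804 Y75.2918 F3515
G01 X216.9804 Y42.6564 F3515
G01 X38.7274 Y42.6564 F3515
G01 X38.7274 Y75.2918 F3515
M5
G0 X203.9768 Y89.0638
M3 S335
G01 X197.9706 Y59.7980 F3515
G01 X171.3449 Y46.2469 F3515
G01 X144.1494 Y58.6148 F3515
G01 X136.8628 Y87.5883 F3515
G01 X154.9722 Y111.3499 F3515
G01 X184.8407 Y112.0066 F3515
G01 X203.9768 Y89.0638 F3515
M5
G0 X294.1645 Y103.8301
M3 S335
G01 X228.4680 Y90.0243 F3515
G01 X156.5726 Y81.1537 F3515
G01 X78.4785 Y77.2183 F3515
M5
G0 X10.5437 Y57.6590
M3 S335
G01 X44.9278 Y85.1884 F3515
G01 X180.6867 Y94.1056 F3515
G01 X10.5437 Y57.6590 F3515
M5
G0 X77.0914 Y24.2528
M3 S335
G01 X95.5984 Y19.1325 F3515
G01 X121.7730 Y33.9549 F3515
G01 X146.0739 Y57.3358 F3515
M5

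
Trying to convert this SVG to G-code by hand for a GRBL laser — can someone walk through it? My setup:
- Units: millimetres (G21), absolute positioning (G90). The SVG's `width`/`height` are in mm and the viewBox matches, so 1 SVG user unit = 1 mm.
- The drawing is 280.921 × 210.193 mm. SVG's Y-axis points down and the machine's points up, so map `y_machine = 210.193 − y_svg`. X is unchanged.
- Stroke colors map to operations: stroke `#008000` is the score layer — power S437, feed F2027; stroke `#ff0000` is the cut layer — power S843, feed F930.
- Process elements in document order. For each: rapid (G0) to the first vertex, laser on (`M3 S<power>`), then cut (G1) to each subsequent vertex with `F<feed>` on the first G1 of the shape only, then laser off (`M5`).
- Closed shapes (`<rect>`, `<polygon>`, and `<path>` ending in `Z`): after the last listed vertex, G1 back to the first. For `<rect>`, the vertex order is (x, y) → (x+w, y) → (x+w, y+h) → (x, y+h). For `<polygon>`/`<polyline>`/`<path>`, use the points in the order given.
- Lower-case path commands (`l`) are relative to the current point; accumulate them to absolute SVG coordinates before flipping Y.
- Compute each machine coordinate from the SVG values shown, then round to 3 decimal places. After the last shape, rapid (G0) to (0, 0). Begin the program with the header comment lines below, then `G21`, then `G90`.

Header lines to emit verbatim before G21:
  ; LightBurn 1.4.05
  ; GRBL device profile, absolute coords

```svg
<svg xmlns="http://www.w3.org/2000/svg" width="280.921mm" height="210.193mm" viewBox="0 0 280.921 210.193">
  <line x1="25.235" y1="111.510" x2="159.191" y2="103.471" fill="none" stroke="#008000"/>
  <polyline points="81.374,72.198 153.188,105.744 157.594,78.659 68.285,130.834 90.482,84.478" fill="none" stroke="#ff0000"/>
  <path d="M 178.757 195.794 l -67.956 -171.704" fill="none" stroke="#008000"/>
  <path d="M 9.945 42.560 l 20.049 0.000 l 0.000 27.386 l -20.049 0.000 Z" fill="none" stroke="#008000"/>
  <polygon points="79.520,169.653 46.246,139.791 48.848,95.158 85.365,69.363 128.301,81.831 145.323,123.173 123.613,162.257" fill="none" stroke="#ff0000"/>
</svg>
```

viewBox `0 0 280.921 210.193` with mm width/height → 1 unit = 1 mm. Flip: y_m = 210.193 − y_svg.

**Shape 1** — `<line>` line segment, stroke `#008000` → score (S437, F2027). Machine vertices: (25.235,98.683) → (159.191,106.722). Open path.

**Shape 2** — `<polyline>` open polyline, stroke `#ff0000` → cut (S843, F930). Machine vertices: (81.374,137.995) → (153.188,104.449) → (157.594,131.534) → (68.285,79.359) → (90.482,125.715). Open path.

**Shape 3** — `<path>` line segment, stroke `#008000` → score (S437, F2027). Machine vertices: (178.757,14.399) → (110.801,186.103). Open path.

**Shape 4** — `<path>` rectangle, stroke `#008000` → score (S437, F2027). Machine vertices: (9.945,167.633) → (29.994,167.633) → (29.994,140.247) → (9.945,140.247) → (9.945,167.633). Closed: final G1 returns to the first vertex.

**Shape 5** — `<polygon>` regular polygon, stroke `#ff0000` → cut (S843, F930). Machine vertices: (79.520,40.540) → (46.246,70.402) → (48.848,115.035) → (85.365,140.830) → (128.301,128.362) → (145.323,87.020) → (123.613,47.936) → (79.520,40.540). Closed: final G1 returns to the first vertex.

; LightBurn 1.4.05
; GRBL device profile, absolute coords
G21
G90
G0 X25.235 Y98.683
M3 S437
G1 X159.191 Y106.722 F2027
M5
G0 X81.374 Y137.995
M3 S843
G1 X153.188 Y104.449 F930
G1 X157.594 Y131.534
G1 X68.285 Y79.359
G1 X90.482 Y125.715
M5
G0 X178.757 Y14.399
M3 S437
G1 X110.801 Y186.103 F2027
M5
G0 X9.945 Y167.633
M3 S437
G1 X29.994 Y167.633 F2027
G1 X29.994 Y140.247
G1 X9.945 Y140.247
G1 X9.945 Y167.633
M5
G0 X79.520 Y40.540
M3 S843
G1 X46.246 Y70.402 F930
G1 X48.848 Y115.035
G1 X85.365 Y140.830
G1 X128.301 Y128.362
G1 X145.323 Y87.020
G1 X123.613 Y47.936
G1 X79.520 Y40.540
M5
G0 X0.000 Y0.000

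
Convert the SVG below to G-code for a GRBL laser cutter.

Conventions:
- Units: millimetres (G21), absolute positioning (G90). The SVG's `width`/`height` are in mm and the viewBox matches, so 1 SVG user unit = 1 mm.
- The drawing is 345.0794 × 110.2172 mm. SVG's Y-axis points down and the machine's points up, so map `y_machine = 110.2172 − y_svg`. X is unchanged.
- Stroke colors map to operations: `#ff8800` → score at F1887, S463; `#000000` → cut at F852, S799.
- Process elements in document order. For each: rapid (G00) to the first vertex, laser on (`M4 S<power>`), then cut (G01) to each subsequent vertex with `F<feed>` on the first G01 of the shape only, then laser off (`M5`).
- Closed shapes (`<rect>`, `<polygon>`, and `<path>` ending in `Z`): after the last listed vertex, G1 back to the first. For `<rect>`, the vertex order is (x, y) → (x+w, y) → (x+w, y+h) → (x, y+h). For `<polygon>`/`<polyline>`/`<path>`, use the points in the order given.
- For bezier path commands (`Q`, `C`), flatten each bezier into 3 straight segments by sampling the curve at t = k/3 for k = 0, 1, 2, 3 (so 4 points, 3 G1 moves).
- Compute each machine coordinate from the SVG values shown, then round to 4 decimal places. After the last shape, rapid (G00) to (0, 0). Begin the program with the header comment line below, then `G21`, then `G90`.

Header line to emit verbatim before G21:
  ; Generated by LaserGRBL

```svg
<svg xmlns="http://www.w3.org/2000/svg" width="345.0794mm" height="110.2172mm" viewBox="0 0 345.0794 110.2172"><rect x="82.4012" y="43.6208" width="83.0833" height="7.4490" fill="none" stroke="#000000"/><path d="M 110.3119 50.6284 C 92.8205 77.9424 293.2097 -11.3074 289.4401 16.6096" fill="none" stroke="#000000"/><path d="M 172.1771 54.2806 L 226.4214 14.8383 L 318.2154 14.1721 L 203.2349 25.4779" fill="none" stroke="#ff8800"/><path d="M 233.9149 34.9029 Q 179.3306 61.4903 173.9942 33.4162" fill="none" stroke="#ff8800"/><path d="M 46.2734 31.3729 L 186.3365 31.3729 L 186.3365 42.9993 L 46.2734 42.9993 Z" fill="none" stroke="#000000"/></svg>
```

Since the viewBox matches the mm dimensions, user units are millimetres directly. The only transform is the Y-flip y_m = 110.2172 − y_svg.

Shape 1 is a rectangle drawn with `<rect>`. Its stroke #000000 means cut at S799, F852. After flipping Y the toolpath is (82.4012,66.5964) → (165.4845,66.5964) → (165.4845,59.1474) → (82.4012,59.1474) → (82.4012,66.5964), returning to the start.

Shape 2 is a cubic bezier drawn with `<path>`. Its stroke #000000 means cut at S799, F852. After flipping Y the toolpath is (110.3119,59.5888) → (149.8163,62.4727) → (240.7879,91.1257) → (289.4401,93.6076).

Shape 3 is a open polyline drawn with `<path>`. Its stroke #ff8800 means score at S463, F1887. After flipping Y the toolpath is (172.1771,55.9366) → (226.4214,95.3789) → (318.2154,96.0451) → (203.2349,84.7393).

Shape 4 is a quadratic bezier drawn with `<path>`. Its stroke #ff8800 means score at S463, F1887. After flipping Y the toolpath is (233.9149,75.3143) → (202.9974,63.6629) → (183.0238,64.1584) → (173.9942,76.8010).

Shape 5 is a rectangle drawn with `<path>`. Its stroke #000000 means cut at S799, F852. After flipping Y the toolpath is (46.2734,78.8443) → (186.3365,78.8443) → (186.3365,67.2179) → (46.2734,67.2179) → (46.2734,78.8443), returning to the start.

; Generated by LaserGRBL
G21
G90
G00 X82.4012 Y66.5964
M4 S799
G01 X165.4845 Y66.5964 F852
G01 X165.4845 Y59.1474
G01 X82.4012 Y59.1474
G01 X82.4012 Y66.5964
M5
G00 X110.3119 Y59.5888
M4 S799
G01 X149.8163 Y62.4727 F852
G01 X240.7879 Y91.1257
G01 X289.4401 Y93.6076
M5
G00 X172.1771 Y55.9366
M4 S463
G01 X226.4214 Y95.3789 F1887
G01 X318.2154 Y96.0451
G01 X203.2349 Y84.7393
M5
G00 X233.9149 Y75.3143
M4 S463
G01 X202.9974 Y63.6629 F1887
G01 X183.0238 Y64.1584
G01 X173.9942 Y76.8010
M5
G00 X46.2734 Y78.8443
M4 S799
G01 X186.3365 Y78.8443 F852
G01 X186.3365 Y67.2179
G01 X46.2734 Y67.2179
G01 X46.2734 Y78.8443
M5
G00 X0.0000 Y0.0000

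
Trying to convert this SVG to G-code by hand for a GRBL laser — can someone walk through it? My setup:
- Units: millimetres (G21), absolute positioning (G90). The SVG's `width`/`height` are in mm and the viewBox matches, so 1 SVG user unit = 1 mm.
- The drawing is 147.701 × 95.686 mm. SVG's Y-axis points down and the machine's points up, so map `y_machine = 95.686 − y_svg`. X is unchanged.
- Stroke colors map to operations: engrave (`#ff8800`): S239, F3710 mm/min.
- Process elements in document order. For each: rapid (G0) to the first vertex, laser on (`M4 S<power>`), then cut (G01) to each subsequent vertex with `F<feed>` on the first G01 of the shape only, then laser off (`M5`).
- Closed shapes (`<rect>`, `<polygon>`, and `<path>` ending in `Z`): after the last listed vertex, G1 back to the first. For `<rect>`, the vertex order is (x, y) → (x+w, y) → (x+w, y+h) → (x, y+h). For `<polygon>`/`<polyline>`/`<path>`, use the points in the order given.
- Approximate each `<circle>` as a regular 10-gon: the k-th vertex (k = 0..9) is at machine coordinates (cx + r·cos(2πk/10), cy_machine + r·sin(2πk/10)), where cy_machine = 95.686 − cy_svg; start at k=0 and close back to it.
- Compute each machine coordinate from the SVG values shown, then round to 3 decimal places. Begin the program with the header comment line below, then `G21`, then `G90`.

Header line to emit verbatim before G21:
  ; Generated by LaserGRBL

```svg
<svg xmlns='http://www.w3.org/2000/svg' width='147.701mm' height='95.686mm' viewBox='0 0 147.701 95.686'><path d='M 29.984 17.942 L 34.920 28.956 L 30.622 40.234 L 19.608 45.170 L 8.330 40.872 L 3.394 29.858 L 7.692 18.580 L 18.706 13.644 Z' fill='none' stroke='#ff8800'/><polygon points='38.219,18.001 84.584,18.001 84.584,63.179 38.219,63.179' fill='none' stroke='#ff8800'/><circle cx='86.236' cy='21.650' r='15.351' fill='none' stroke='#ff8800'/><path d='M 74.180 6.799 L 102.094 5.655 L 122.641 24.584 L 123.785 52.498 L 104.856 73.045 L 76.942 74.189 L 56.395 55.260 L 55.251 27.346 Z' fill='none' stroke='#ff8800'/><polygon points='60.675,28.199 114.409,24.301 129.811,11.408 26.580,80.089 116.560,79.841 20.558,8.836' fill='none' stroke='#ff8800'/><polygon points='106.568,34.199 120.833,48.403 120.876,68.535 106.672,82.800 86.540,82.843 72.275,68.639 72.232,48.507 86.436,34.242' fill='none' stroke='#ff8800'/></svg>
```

viewBox `0 0 147.701 95.686` with mm width/height → 1 unit = 1 mm. Flip: y_m = 95.686 − y_svg.

**Shape 1** — `<path>` regular polygon, stroke `#ff8800` → engrave (S239, F3710). Machine vertices: (29.984,77.744) → (34.920,66.730) → (30.622,55.452) → (19.608,50.516) → (8.330,54.814) → (3.394,65.828) → (7.692,77.106) → (18.706,82.042) → (29.984,77.744). Closed: final G1 returns to the first vertex.

**Shape 2** — `<polygon>` rectangle, stroke `#ff8800` → engrave (S239, F3710). Machine vertices: (38.219,77.685) → (84.584,77.685) → (84.584,32.507) → (38.219,32.507) → (38.219,77.685). Closed: final G1 returns to the first vertex.

**Shape 3** — `<circle>` circle, stroke `#ff8800` → engrave (S239, F3710). Machine vertices: (101.587,74.036) → (98.655,83.059) → (90.980,88.636) → (81.492,88.636) → (73.817,83.059) → (70.885,74.036) → (73.817,65.013) → (81.492,59.436) → (90.980,59.436) → (98.655,65.013) → (101.587,74.036). Closed: final G1 returns to the first vertex.

**Shape 4** — `<path>` regular polygon, stroke `#ff8800` → engrave (S239, F3710). Machine vertices: (74.180,88.887) → (102.094,90.031) → (122.641,71.102) → (123.785,43.188) → (104.856,22.641) → (76.942,21.497) → (56.395,40.426) → (55.251,68.340) → (74.180,88.887). Closed: final G1 returns to the first vertex.

**Shape 5** — `<polygon>` closed polygon, stroke `#ff8800` → engrave (S239, F3710). Machine vertices: (60.675,67.487) → (114.409,71.385) → (129.811,84.278) → (26.580,15.597) → (116.560,15.845) → (20.558,86.850) → (60.675,67.487). Closed: final G1 returns to the first vertex.

**Shape 6** — `<polygon>` regular polygon, stroke `#ff8800` → engrave (S239, F3710). Machine vertices: (106.568,61.487) → (120.833,47.283) → (120.876,27.151) → (106.672,12.886) → (86.540,12.843) → (72.275,27.047) → (72.232,47.179) → (86.436,61.444) → (106.568,61.487). Closed: final G1 returns to the first vertex.

; Generated by LaserGRBL
G21
G90
G0 X29.984 Y77.744
M4 S239
G01 X34.920 Y66.730 F3710
G01 X30.622 Y55.452
G01 X19.608 Y50.516
G01 X8.330 Y54.814
G01 X3.394 Y65.828
G01 X7.692 Y77.106
G01 X18.706 Y82.042
G01 X29.984 Y77.744
M5
G0 X38.219 Y77.685
M4 S239
G01 X84.584 Y77.685 F3710
G01 X84.584 Y32.507
G01 X38.219 Y32.507
G01 X38.219 Y77.685
M5
G0 X101.587 Y74.036
M4 S239
G01 X98.655 Y83.059 F3710
G01 X90.980 Y88.636
G01 X81.492 Y88.636
G01 X73.817 Y83.059
G01 X70.885 Y74.036
G01 X73.817 Y65.013
G01 X81.492 Y59.436
G01 X90.980 Y59.436
G01 X98.655 Y65.013
G01 X101.587 Y74.036
M5
G0 X74.180 Y88.887
M4 S239
G01 X102.094 Y90.031 F3710
G01 X122.641 Y71.102
G01 X123.785 Y43.188
G01 X104.856 Y22.641
G01 X76.942 Y21.497
G01 X56.395 Y40.426
G01 X55.251 Y68.340
G01 X74.180 Y88.887
M5
G0 X60.675 Y67.487
M4 S239
G01 X114.409 Y71.385 F3710
G01 X129.811 Y84.278
G01 X26.580 Y15.597
G01 X116.560 Y15.845
G01 X20.558 Y86.850
G01 X60.675 Y67.487
M5
G0 X106.568 Y61.487
M4 S239
G01 X120.833 Y47.283 F3710
G01 X120.876 Y27.151
G01 X106.672 Y12.886
G01 X86.540 Y12.843
G01 X72.275 Y27.047
G01 X72.232 Y47.179
G01 X86.436 Y61.444
G01 X106.568 Y61.487
M5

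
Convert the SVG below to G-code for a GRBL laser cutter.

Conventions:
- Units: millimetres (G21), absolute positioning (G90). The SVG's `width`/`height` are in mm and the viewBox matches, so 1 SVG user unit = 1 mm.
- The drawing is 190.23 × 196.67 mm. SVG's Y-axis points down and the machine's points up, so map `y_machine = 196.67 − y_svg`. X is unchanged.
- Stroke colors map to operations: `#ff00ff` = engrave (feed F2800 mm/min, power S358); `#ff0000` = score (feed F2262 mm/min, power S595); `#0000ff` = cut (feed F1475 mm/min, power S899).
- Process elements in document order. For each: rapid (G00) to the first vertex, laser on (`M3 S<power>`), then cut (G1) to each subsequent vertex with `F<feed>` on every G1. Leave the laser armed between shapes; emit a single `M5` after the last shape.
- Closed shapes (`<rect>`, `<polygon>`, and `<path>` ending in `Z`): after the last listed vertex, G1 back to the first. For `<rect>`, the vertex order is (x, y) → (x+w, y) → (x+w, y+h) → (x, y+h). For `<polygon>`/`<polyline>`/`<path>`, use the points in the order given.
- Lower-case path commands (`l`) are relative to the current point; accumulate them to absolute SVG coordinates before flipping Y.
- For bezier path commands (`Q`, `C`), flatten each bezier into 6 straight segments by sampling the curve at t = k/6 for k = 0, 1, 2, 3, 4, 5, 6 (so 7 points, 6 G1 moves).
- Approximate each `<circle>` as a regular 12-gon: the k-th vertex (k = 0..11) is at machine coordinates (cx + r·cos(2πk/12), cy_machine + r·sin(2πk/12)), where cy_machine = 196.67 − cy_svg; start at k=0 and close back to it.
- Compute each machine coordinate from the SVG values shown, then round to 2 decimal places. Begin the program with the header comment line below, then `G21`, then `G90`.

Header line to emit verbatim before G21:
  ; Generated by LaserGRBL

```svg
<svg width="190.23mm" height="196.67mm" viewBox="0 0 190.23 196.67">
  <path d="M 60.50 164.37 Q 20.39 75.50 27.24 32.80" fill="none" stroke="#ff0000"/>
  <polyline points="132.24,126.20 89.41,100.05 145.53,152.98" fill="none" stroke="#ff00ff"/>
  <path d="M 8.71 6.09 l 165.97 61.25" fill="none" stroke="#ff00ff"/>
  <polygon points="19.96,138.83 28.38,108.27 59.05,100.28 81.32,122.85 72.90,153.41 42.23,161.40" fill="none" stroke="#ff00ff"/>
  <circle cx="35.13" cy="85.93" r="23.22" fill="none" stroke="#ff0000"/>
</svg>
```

1 u = 1 mm; y_m = 196.67 − y.

[1] `<path>` quadratic bezier, #ff0000→score S595 F2262: (60.50,32.30) → (48.43,60.64) → (38.98,86.42) → (32.13,109.63) → (27.89,130.27) → (26.26,148.35) → (27.24,163.87)

[2] `<polyline>` open polyline, #ff00ff→engrave S358 F2800: (132.24,70.47) → (89.41,96.62) → (145.53,43.69)

[3] `<path>` line segment, #ff00ff→engrave S358 F2800: (8.71,190.58) → (174.68,129.33)

[4] `<polygon>` regular polygon, #ff00ff→engrave S358 F2800: (19.96,57.84) → (28.38,88.40) → (59.05,96.39) → (81.32,73.82) → (72.90,43.26) → (42.23,35.27) → (19.96,57.84) (closed)

[5] `<circle>` circle, #ff0000→score S595 F2262: (58.35,110.74) → (55.24,122.35) → (46.74,130.85) → (35.13,133.96) → (23.52,130.85) → (15.02,122.35) → (11.91,110.74) → (15.02,99.13) → (23.52,90.63) → (35.13,87.52) → (46.74,90.63) → (55.24,99.13) → (58.35,110.74) (closed)

; Generated by LaserGRBL
G21
G90
G00 X60.50 Y32.30
M3 S595
G1 X48.43 Y60.64 F2262
G1 X38.98 Y86.42 F2262
G1 X32.13 Y109.63 F2262
G1 X27.89 Y130.27 F2262
G1 X26.26 Y148.35 F2262
G1 X27.24 Y163.87 F2262
G00 X132.24 Y70.47
M3 S358
G1 X89.41 Y96.62 F2800
G1 X145.53 Y43.69 F2800
G00 X8.71 Y190.58
M3 S358
G1 X174.68 Y129.33 F2800
G00 X19.96 Y57.84
M3 S358
G1 X28.38 Y88.40 F2800
G1 X59.05 Y96.39 F2800
G1 X81.32 Y73.82 F2800
G1 X72.90 Y43.26 F2800
G1 X42.23 Y35.27 F2800
G1 X19.96 Y57.84 F2800
G00 X58.35 Y110.74
M3 S595
G1 X55.24 Y122.35 F2262
G1 X46.74 Y130.85 F2262
G1 X35.13 Y133.96 F2262
G1 X23.52 Y130.85 F2262
G1 X15.02 Y122.35 F2262
G1 X11.91 Y110.74 F2262
G1 X15.02 Y99.13 F2262
G1 X23.52 Y90.63 F2262
G1 X35.13 Y87.52 F2262
G1 X46.74 Y90.63 F2262
G1 X55.24 Y99.13 F2262
G1 X58.35 Y110.74 F2262
M5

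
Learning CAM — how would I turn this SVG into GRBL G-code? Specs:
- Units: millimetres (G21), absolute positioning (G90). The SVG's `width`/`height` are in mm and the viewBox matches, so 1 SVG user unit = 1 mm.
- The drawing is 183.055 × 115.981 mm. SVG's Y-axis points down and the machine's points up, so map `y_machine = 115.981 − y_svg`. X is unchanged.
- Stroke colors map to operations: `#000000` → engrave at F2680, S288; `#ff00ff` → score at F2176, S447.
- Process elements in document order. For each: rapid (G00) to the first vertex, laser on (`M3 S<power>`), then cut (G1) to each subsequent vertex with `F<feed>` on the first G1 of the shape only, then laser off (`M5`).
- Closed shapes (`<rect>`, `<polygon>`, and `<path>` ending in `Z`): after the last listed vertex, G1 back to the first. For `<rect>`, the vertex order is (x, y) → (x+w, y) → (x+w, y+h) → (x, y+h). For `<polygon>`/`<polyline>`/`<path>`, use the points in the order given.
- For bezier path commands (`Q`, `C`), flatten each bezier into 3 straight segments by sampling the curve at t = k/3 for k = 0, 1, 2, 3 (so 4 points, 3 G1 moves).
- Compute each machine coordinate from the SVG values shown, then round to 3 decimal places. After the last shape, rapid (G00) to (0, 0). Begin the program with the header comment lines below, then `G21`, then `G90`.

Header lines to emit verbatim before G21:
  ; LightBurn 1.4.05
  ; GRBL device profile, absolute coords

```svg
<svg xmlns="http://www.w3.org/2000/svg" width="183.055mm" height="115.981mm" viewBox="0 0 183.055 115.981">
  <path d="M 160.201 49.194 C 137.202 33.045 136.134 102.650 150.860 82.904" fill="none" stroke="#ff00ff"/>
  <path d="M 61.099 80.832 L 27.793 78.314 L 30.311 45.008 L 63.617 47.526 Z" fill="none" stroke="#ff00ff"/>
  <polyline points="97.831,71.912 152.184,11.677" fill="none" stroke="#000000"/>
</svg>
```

; LightBurn 1.4.05
; GRBL device profile, absolute coords
G21
G90
G00 X160.201 Y66.787
M3 S447
G1 X144.285 Y60.837 F2176
G1 X141.626 Y36.629
G1 X150.860 Y33.077
M5
G00 X61.099 Y35.149
M3 S447
G1 X27.793 Y37.667 F2176
G1 X30.311 Y70.973
G1 X63.617 Y68.455
G1 X61.099 Y35.149
M5
G00 X97.831 Y44.069
M3 S288
G1 X152.184 Y104.304 F2680
M5
G00 X0.000 Y0.000

Since the viewBox matches the mm dimensions, user units are millimetres directly. The only transform is the Y-flip y_m = 115.981 − y_svg.

Shape 1 is a cubic bezier drawn with `<path>`. Its stroke #ff00ff means score at S447, F2176. After flipping Y the toolpath is (160.201,66.787) → (144.285,60.837) → (141.626,36.629) → (150.860,33.077).

Shape 2 is a regular polygon drawn with `<path>`. Its stroke #ff00ff means score at S447, F2176. After flipping Y the toolpath is (61.099,35.149) → (27.793,37.667) → (30.311,70.973) → (63.617,68.455) → (61.099,35.149), returning to the start.

Shape 3 is a line segment drawn with `<polyline>`. Its stroke #000000 means engrave at S288, F2680. After flipping Y the toolpath is (97.831,44.069) → (152.184,104.304).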